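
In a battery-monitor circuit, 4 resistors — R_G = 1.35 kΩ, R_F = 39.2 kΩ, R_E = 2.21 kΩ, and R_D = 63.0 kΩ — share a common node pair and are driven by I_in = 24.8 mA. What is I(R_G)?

Total conductance ΣG = 1/1.35 + 1/39.2 + 1/2.21 + 1/63.0 = 1.235 (units of 1/kΩ).
By the current-divider rule, I = I_in · G_k/ΣG = 24.8 × 0.6000 = 14.88 mA.

I ≈ 14.9 mA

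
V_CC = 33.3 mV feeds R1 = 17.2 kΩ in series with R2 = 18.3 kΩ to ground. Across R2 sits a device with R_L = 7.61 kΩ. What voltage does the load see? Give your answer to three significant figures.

First combine the lower leg with the load: R2 ‖ R_L = 5.375 kΩ.
Then V_out = V_CC · R2'/(R1 + R2') = 33.3 × 5.375/22.57 = 7.928 mV.
(Unloaded it would be 17.2 mV; the load pulls it down.)

V_out ≈ 7.93 mV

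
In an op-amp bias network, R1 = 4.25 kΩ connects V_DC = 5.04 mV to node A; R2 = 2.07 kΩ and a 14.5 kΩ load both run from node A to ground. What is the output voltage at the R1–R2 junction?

R2 ‖ R_L = (2.07 × 14.5)/(2.07 + 14.5) = 1.811 kΩ.
Then V_out = V_DC · R2'/(R1 + R2') = 5.04 × 1.811/6.061 = 1.506 mV.

V_out ≈ 1.51 mV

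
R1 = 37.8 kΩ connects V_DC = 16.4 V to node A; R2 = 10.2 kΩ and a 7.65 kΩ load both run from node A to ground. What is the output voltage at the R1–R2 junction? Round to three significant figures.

V_out ≈ 1.70 V

R2 ‖ R_L = (10.2 × 7.65)/(10.2 + 7.65) = 4.371 kΩ.
Now apply the divider: V_out = 16.4 × 0.1037 = 1.700 V.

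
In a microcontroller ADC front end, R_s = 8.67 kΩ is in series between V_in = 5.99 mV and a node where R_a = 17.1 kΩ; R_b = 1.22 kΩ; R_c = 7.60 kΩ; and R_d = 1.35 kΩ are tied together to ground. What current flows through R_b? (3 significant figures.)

I ≈ 0.304 µA

Combine the parallel branches: R_p = (1/17.1 + 1/1.22 + 1/7.60 + 1/1.35)⁻¹ = 0.5713 kΩ.
V_A by voltage divider: V_A = 5.99 × 0.5713/(8.67 + 0.5713) = 0.3703 mV.
Branch current I = V_A/R_b = 0.3703/1.22 = 0.3035 µA.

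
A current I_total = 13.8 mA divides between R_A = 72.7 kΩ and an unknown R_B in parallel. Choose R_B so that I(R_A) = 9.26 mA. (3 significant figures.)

Two-branch current divider: I_A = I_total · R_B/(R_A + R_B).
With f = 0.6710, R_B = R_A · f/(1−f) = 72.7 × 2.040 = 148.3 kΩ.

R_B ≈ 148 kΩ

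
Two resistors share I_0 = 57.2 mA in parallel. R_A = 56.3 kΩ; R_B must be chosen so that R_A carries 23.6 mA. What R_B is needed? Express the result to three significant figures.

In a two-way split, I_A/I_0 = R_B/(R_A + R_B).
23.6/57.2 = R_B/(R_A + R_B) → R_B = R_A · (0.4126)/(1 − 0.4126) = 56.3 × 0.7024 = 39.54 kΩ.

R_B ≈ 39.5 kΩ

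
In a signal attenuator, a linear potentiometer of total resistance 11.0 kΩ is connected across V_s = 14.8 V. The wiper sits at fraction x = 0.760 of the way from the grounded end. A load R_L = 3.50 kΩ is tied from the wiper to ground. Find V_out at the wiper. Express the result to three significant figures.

V_out ≈ 7.15 V

Lower segment x·R_p = 8.360 kΩ; upper segment (1−x)·R_p = 2.640 kΩ.
R_L loads the lower segment: effective lower R = 2.467 kΩ.
Then V_out = V_s · 2.467/(2.640 + 2.467) = 7.149 V.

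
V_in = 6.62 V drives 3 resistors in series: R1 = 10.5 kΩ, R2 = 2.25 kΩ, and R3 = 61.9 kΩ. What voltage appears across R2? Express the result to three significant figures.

V ≈ 0.200 V

Total series resistance ΣR = 10.5 + 2.25 + 61.9 = 74.65 kΩ.
By the voltage-divider rule, V = 6.62 × 2.250/74.65 = 0.1995 V.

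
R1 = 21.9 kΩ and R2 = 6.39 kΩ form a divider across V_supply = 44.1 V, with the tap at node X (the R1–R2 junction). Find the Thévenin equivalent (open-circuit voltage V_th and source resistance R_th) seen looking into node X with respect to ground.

With X open, the divider is unloaded: V_th = 44.1 × 6.39/28.29 = 9.961 V.
Looking into X with the source shorted: R_th = R1·R2/(R1+R2) = 21.90 × 6.39/28.29 = 4.947 kΩ.

V_th ≈ 9.96 V, R_th ≈ 4.95 kΩ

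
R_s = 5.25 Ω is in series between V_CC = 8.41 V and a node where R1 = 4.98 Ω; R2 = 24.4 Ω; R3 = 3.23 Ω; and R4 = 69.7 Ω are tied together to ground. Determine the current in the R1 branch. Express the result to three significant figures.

I ≈ 0.425 A

Parallel bank: R_p = 1/(1/4.98 + 1/24.4 + 1/3.23 + 1/69.7) = 1.768 Ω.
Node voltage V_A = V_CC · R_p/(R_s + R_p) = 8.41 × 0.2519 = 2.118 V.
Branch current I = V_A/R1 = 2.118/4.98 = 0.4254 A.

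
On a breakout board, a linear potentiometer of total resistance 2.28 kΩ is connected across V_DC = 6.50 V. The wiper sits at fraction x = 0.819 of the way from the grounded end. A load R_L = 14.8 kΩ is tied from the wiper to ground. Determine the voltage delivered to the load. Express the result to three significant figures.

V_out ≈ 5.20 V

Split the track: R_lower = x·R_p = 1.867 kΩ, R_upper = (1−x)·R_p = 0.4127 kΩ.
(x·R_p) ‖ R_L = 1.658 kΩ.
Then V_out = V_DC · 1.658/(0.4127 + 1.658) = 5.205 V.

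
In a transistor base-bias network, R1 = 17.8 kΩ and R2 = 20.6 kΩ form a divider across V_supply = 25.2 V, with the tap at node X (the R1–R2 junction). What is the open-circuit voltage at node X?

V_th ≈ 13.5 V

With X open, the divider is unloaded: V_th = 25.2 × 20.6/38.40 = 13.52 V.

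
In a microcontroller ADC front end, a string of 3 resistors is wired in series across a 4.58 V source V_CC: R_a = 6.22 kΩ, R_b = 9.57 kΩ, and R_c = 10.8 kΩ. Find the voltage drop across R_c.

V ≈ 1.86 V

Total series resistance ΣR = 6.22 + 9.57 + 10.8 = 26.59 kΩ.
By the voltage-divider rule, V = 4.58 × 10.80/26.59 = 1.860 V.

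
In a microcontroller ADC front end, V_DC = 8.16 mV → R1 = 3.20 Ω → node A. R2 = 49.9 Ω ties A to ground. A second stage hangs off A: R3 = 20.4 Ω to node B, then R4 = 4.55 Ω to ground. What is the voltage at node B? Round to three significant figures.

V_B ≈ 1.25 mV

Node A sees R2 in parallel with the series input of stage 2, R3 + R4 = 24.95 Ω.
R2 ‖ (R3+R4) = 16.63 Ω.
So V_A = 8.16 × 0.8387 = 6.843 mV.
V_B = V_A × 0.1824 = 1.248 mV.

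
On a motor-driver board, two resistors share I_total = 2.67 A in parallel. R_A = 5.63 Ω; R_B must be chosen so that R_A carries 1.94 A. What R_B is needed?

In a two-way split, I_A/I_total = R_B/(R_A + R_B).
1.94/2.67 = R_B/(R_A + R_B) → R_B = R_A · (0.7266)/(1 − 0.7266) = 5.63 × 2.658 = 14.96 Ω.

R_B ≈ 15.0 Ω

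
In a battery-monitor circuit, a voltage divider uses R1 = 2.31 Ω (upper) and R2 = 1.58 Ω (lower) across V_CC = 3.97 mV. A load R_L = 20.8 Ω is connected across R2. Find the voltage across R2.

The load sits in parallel with R2, giving an effective lower resistance R2' = R2·R_L/(R2+R_L) = 1.468 Ω.
Now apply the divider: V_out = 3.97 × 0.3886 = 1.543 mV.

V_out ≈ 1.54 mV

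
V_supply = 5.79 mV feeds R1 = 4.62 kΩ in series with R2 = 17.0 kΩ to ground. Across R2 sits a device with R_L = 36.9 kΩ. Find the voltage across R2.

V_out ≈ 4.14 mV

First combine the lower leg with the load: R2 ‖ R_L = 11.64 kΩ.
Now apply the divider: V_out = 5.79 × 0.7158 = 4.145 mV.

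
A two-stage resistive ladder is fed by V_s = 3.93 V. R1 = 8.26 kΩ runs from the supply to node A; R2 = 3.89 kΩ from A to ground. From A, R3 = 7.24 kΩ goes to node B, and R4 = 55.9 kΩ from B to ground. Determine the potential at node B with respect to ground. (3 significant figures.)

V_B ≈ 1.07 V

Node A sees R2 in parallel with the series input of stage 2, R3 + R4 = 63.14 kΩ.
Effective lower resistance at A: R2 ‖ 63.14 = 3.664 kΩ.
So V_A = 3.93 × 0.3073 = 1.208 V.
V_B = V_A × 0.8853 = 1.069 V.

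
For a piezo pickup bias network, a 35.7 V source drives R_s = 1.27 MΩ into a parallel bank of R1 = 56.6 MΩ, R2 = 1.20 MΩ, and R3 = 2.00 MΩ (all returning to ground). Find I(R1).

I ≈ 0.232 µA

Parallel bank: R_p = 1/(1/56.6 + 1/1.20 + 1/2.00) = 0.7402 MΩ.
Node voltage V_A = V_CC · R_p/(R_s + R_p) = 35.7 × 0.3682 = 13.15 V.
I(R1) = V_A / R1 = 13.15/56.6 = 0.2323 µA.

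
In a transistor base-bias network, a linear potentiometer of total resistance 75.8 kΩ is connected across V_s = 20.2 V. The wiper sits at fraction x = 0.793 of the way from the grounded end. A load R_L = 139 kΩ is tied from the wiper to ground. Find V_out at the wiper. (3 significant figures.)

The pot divides into 15.69 kΩ above the wiper and 60.11 kΩ below.
(x·R_p) ‖ R_L = 41.96 kΩ.
Loaded-divider output: V_out = 20.2 × 0.7278 = 14.70 V.

V_out ≈ 14.7 V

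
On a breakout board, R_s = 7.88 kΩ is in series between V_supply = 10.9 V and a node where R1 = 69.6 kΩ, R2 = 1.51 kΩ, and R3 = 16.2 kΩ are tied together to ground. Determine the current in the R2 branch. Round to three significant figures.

I ≈ 1.06 mA

Combine the parallel branches: R_p = (1/69.6 + 1/1.51 + 1/16.2)⁻¹ = 1.354 kΩ.
V_A = 10.9 × 1.354/9.234 = 1.599 V.
Branch current I = V_A/R2 = 1.599/1.51 = 1.059 mA.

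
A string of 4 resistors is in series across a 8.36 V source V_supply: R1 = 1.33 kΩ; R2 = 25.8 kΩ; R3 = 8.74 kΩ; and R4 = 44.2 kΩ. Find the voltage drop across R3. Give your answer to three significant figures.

Total series resistance ΣR = 1.33 + 25.8 + 8.74 + 44.2 = 80.07 kΩ.
By the voltage-divider rule, V = 8.36 × 8.740/80.07 = 0.9125 V.

V ≈ 0.913 V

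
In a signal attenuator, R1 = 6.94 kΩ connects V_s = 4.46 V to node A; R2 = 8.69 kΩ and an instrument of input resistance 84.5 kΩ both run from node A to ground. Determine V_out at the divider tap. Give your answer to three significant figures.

R2 ‖ R_L = (8.69 × 84.5)/(8.69 + 84.5) = 7.880 kΩ.
Voltage divider with the loaded lower leg: V_out = 4.46 × 7.880/(6.94 + 7.880) = 4.46 × 0.5317 = 2.371 V.

V_out ≈ 2.37 V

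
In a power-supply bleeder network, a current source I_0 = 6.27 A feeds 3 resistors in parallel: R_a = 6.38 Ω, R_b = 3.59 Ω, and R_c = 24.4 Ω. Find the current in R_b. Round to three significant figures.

I ≈ 3.67 A

ΣG = 1/6.38 + 1/3.59 + 1/24.4 = 0.4763.
R_b takes the fraction G_k/ΣG = 0.2786/0.4763 = 0.5849, so I = 6.27 × 0.5849 = 3.667 A.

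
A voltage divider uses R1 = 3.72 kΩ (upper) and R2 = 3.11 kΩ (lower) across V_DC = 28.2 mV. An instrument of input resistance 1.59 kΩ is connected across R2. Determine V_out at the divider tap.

First combine the lower leg with the load: R2 ‖ R_L = 1.052 kΩ.
Now apply the divider: V_out = 28.2 × 0.2205 = 6.217 mV.

V_out ≈ 6.22 mV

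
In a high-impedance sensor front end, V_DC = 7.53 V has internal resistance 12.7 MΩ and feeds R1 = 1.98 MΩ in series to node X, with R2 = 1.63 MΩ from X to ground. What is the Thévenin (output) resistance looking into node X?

R_th ≈ 1.47 MΩ

R1' = 12.7 + 1.98 = 14.68 MΩ (source resistance + R1).
Zeroing V_DC shorts the top of R1' to ground, so R_th = R1' ‖ R2 = 1.467 MΩ.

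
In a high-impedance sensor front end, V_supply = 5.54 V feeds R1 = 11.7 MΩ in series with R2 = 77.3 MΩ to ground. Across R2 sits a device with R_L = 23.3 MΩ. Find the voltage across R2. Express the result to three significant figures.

First combine the lower leg with the load: R2 ‖ R_L = 17.90 MΩ.
Now apply the divider: V_out = 5.54 × 0.6048 = 3.350 V.

V_out ≈ 3.35 V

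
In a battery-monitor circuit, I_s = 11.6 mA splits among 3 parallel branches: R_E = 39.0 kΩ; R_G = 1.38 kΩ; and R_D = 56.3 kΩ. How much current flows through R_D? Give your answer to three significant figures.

Conductances: ΣG = 1/39.0 + 1/1.38 + 1/56.3 = 0.7680 (1/kΩ).
R_D takes the fraction G_k/ΣG = 0.01776/0.7680 = 0.02313, so I = 11.6 × 0.02313 = 0.2683 mA.

I ≈ 0.268 mA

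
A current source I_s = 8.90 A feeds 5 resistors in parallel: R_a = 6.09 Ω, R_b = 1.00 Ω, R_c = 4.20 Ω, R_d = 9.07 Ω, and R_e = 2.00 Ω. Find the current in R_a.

I ≈ 0.726 A

Total conductance ΣG = 1/6.09 + 1/1.00 + 1/4.20 + 1/9.07 + 1/2.00 = 2.013 (units of 1/Ω).
R_a takes the fraction G_k/ΣG = 0.1642/2.013 = 0.08159, so I = 8.90 × 0.08159 = 0.7261 A.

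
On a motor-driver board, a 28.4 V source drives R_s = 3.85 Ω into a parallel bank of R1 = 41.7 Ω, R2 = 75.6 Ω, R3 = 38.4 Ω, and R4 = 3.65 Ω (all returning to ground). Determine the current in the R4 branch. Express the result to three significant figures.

I ≈ 3.39 A

Combine the parallel branches: R_p = (1/41.7 + 1/75.6 + 1/38.4 + 1/3.65)⁻¹ = 2.965 Ω.
V_A = 28.4 × 2.965/6.815 = 12.36 V.
I(R4) = V_A / R4 = 12.36/3.65 = 3.385 A.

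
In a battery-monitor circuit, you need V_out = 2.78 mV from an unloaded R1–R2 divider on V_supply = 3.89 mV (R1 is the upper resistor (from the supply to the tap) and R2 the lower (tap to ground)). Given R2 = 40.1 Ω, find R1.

R1 ≈ 16.0 Ω

Required fraction k = V_out/V_supply = 0.7147.
R1 = R2·(1/k − 1) = 40.1 × 0.3993 = 16.01 Ω.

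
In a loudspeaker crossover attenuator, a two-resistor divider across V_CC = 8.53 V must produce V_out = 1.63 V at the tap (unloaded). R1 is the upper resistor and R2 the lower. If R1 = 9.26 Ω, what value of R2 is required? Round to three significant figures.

The divider ratio is R2/(R1+R2) = 1.63/8.53 = 0.1911.
Rearranging, R2 = R1·k/(1−k) = 9.26 × 0.2362 = 2.188 Ω.

R2 ≈ 2.19 Ω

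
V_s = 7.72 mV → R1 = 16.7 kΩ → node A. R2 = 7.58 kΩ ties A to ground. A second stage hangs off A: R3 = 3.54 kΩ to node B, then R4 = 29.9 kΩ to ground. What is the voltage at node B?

V_B ≈ 1.86 mV

The second stage (R3 + R4 = 33.44 kΩ) loads node A in parallel with R2.
R2 ‖ (R3+R4) = 6.179 kΩ.
So V_A = 7.72 × 0.2701 = 2.085 mV.
Stage 2 is unloaded, so V_B = V_A · R4/(R3+R4) = 2.085 × 29.9/33.44 = 1.864 mV.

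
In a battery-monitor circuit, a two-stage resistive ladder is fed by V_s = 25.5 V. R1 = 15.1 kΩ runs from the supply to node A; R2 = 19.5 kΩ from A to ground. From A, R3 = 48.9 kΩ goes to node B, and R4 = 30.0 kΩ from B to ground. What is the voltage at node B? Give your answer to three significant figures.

Looking into the second stage from A: R3 + R4 = 78.90 kΩ appears in parallel with R2.
Effective lower resistance at A: R2 ‖ 78.90 = 15.64 kΩ.
First divider: V_A = V_s · 15.64/(15.1 + 15.64) = 12.97 V.
V_B = V_A × 0.3802 = 4.932 V.

V_B ≈ 4.93 V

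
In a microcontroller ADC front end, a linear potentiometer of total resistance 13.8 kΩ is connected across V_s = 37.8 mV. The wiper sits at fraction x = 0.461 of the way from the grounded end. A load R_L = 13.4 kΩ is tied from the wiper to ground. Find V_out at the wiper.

Lower segment x·R_p = 6.362 kΩ; upper segment (1−x)·R_p = 7.438 kΩ.
(x·R_p) ‖ R_L = 4.314 kΩ.
V_out = 37.8 × 4.314/(7.438 + 4.314) = 13.88 mV.

V_out ≈ 13.9 mV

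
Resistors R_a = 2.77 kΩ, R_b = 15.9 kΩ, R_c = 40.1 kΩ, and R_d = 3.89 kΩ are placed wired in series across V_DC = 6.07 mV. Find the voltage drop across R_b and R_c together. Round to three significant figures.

V ≈ 5.42 mV

Total series resistance ΣR = 2.77 + 15.9 + 40.1 + 3.89 = 62.66 kΩ.
R_{R_b..R_c} = 15.9 + 40.1 = 56.00 kΩ.
V = V_DC · R/ΣR = 6.07 × 0.8937 = 5.425 mV.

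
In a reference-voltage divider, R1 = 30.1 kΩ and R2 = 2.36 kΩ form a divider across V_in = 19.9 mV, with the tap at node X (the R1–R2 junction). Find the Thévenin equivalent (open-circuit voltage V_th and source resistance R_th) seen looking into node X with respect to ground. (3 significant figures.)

V_th ≈ 1.45 mV, R_th ≈ 2.19 kΩ

With X open, the divider is unloaded: V_th = 19.9 × 2.36/32.46 = 1.447 mV.
With V_in suppressed (replaced by a short), R_th = R1 ‖ R2 = (30.10 × 2.36)/(30.10 + 2.36) = 2.188 kΩ.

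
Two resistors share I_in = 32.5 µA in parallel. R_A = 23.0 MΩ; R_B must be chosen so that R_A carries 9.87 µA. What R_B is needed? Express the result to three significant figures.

The fraction through R_A equals R_B/(R_A+R_B).
9.87/32.5 = R_B/(R_A + R_B) → R_B = R_A · (0.3037)/(1 − 0.3037) = 23.0 × 0.4361 = 10.03 MΩ.

R_B ≈ 10.0 MΩ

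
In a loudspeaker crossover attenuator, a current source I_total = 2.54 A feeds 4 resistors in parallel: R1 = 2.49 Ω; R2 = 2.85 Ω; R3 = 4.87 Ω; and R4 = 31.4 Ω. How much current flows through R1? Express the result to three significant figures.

I ≈ 1.03 A

Total conductance ΣG = 1/2.49 + 1/2.85 + 1/4.87 + 1/31.4 = 0.9897 (units of 1/Ω).
By the current-divider rule, I = I_total · G_k/ΣG = 2.54 × 0.4058 = 1.031 A.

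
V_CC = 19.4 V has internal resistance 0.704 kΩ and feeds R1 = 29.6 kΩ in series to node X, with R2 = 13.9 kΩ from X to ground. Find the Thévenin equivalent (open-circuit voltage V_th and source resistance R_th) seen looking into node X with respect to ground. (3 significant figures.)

R1' = 0.704 + 29.6 = 30.30 kΩ (source resistance + R1).
V_th is the unloaded tap voltage: V_CC · R2/(R1'+R2) = 19.4 × 0.3145 = 6.100 V.
With V_CC suppressed (replaced by a short), R_th = R1' ‖ R2 = (30.30 × 13.9)/(30.30 + 13.9) = 9.529 kΩ.

V_th ≈ 6.10 V, R_th ≈ 9.53 kΩ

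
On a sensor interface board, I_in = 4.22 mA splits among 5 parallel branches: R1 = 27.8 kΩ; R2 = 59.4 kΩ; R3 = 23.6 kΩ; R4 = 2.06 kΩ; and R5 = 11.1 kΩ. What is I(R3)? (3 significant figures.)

I ≈ 0.267 mA

Conductances: ΣG = 1/27.8 + 1/59.4 + 1/23.6 + 1/2.06 + 1/11.1 = 0.6707 (1/kΩ).
Current divider: I(R3) = I_in · G_k/ΣG = 4.22 × (0.04237/0.6707) = 4.22 × 0.06318 = 0.2666 mA.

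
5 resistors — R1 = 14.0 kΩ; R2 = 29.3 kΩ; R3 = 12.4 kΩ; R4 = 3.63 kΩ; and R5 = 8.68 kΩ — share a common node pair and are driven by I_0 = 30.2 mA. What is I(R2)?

I ≈ 1.79 mA

ΣG = 1/14.0 + 1/29.3 + 1/12.4 + 1/3.63 + 1/8.68 = 0.5769.
Current divider: I(R2) = I_0 · G_k/ΣG = 30.2 × (0.03413/0.5769) = 30.2 × 0.05916 = 1.787 mA.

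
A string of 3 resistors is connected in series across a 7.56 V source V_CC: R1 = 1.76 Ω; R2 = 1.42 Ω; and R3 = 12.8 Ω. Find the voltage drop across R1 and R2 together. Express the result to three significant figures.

V ≈ 1.50 V

Series total: ΣR = 1.76 + 1.42 + 12.8 = 15.98 Ω.
R_{R1..R2} = 1.76 + 1.42 = 3.180 Ω.
V = V_CC · R/ΣR = 7.56 × 0.1990 = 1.504 V.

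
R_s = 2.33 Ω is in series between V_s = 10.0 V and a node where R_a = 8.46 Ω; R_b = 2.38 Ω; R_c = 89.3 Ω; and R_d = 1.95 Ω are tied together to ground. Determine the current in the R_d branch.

Parallel bank: R_p = 1/(1/8.46 + 1/2.38 + 1/89.3 + 1/1.95) = 0.9413 Ω.
Node voltage V_A = V_s · R_p/(R_s + R_p) = 10.0 × 0.2877 = 2.877 V.
Branch current I = V_A/R_d = 2.877/1.95 = 1.476 A.

I ≈ 1.48 A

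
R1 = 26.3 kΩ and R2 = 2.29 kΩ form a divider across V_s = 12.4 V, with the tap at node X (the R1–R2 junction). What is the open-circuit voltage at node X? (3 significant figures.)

V_th ≈ 0.993 V

V_th is the unloaded tap voltage: V_s · R2/(R1+R2) = 12.4 × 0.08010 = 0.9932 V.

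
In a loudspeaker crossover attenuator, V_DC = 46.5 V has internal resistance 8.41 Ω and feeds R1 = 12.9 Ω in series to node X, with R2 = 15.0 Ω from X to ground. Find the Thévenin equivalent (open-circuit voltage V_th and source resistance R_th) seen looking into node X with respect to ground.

V_th ≈ 19.2 V, R_th ≈ 8.80 Ω

R1' = 8.41 + 12.9 = 21.31 Ω (source resistance + R1).
With X open, the divider is unloaded: V_th = 46.5 × 15.0/36.31 = 19.21 V.
Looking into X with the source shorted: R_th = R1'·R2/(R1'+R2) = 21.31 × 15.0/36.31 = 8.803 Ω.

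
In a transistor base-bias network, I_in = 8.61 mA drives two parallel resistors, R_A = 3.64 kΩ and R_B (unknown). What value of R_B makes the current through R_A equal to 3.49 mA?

R_B ≈ 2.48 kΩ

Two-branch current divider: I_A = I_in · R_B/(R_A + R_B).
With f = 0.4053, R_B = R_A · f/(1−f) = 3.64 × 0.6816 = 2.481 kΩ.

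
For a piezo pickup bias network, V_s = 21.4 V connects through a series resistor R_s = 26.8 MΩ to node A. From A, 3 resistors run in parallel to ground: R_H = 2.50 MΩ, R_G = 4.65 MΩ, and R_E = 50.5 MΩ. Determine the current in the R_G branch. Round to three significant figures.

Combine the parallel branches: R_p = (1/2.50 + 1/4.65 + 1/50.5)⁻¹ = 1.575 MΩ.
V_A by voltage divider: V_A = 21.4 × 1.575/(26.8 + 1.575) = 1.188 V.
Branch current I = V_A/R_G = 1.188/4.65 = 0.2555 µA.

I ≈ 0.255 µA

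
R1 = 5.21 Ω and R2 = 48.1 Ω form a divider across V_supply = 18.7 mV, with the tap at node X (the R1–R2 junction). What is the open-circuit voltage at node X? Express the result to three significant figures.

V_th is the unloaded tap voltage: V_supply · R2/(R1+R2) = 18.7 × 0.9023 = 16.87 mV.

V_th ≈ 16.9 mV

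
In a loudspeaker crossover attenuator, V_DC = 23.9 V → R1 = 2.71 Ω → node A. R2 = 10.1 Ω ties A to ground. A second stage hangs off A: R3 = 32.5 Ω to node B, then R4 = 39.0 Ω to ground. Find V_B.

The second stage (R3 + R4 = 71.50 Ω) loads node A in parallel with R2.
Effective lower resistance at A: R2 ‖ 71.50 = 8.850 Ω.
First divider: V_A = V_DC · 8.850/(2.71 + 8.850) = 18.30 V.
V_B = V_A × 0.5455 = 9.980 V.

V_B ≈ 9.98 V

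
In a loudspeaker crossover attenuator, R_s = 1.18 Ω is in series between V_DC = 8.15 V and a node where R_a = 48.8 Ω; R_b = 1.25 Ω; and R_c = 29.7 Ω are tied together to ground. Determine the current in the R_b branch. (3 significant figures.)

I ≈ 3.25 A

Parallel bank: R_p = 1/(1/48.8 + 1/1.25 + 1/29.7) = 1.171 Ω.
Node voltage V_A = V_DC · R_p/(R_s + R_p) = 8.15 × 0.4980 = 4.059 V.
Branch current I = V_A/R_b = 4.059/1.25 = 3.247 A.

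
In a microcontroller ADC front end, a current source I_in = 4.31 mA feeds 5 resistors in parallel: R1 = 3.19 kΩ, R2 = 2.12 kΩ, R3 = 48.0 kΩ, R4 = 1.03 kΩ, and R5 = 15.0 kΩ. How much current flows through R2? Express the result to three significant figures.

Conductances: ΣG = 1/3.19 + 1/2.12 + 1/48.0 + 1/1.03 + 1/15.0 = 1.844 (1/kΩ).
Current divider: I(R2) = I_in · G_k/ΣG = 4.31 × (0.4717/1.844) = 4.31 × 0.2559 = 1.103 mA.

I ≈ 1.10 mA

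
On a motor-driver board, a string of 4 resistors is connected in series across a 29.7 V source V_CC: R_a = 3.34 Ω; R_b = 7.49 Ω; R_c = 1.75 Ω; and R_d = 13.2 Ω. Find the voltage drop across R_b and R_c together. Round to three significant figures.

V ≈ 10.6 V

Series total: ΣR = 3.34 + 7.49 + 1.75 + 13.2 = 25.78 Ω.
R_{R_b..R_c} = 7.49 + 1.75 = 9.240 Ω.
Voltage divider: V = V_CC · (9.240 / 25.78) = 29.7 × 0.3584 = 10.64 V.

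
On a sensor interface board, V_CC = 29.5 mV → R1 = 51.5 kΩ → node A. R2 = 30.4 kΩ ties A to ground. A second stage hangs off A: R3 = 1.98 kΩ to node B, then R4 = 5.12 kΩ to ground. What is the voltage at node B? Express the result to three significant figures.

V_B ≈ 2.14 mV

Node A sees R2 in parallel with the series input of stage 2, R3 + R4 = 7.100 kΩ.
Effective lower resistance at A: R2 ‖ 7.100 = 5.756 kΩ.
V_A = 29.5 × 5.756/(51.5 + 5.756) = 2.966 mV.
V_B = V_A × 0.7211 = 2.139 mV.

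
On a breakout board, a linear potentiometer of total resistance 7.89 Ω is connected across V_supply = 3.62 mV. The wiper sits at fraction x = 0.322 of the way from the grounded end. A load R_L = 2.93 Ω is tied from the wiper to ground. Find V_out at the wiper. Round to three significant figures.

The pot divides into 5.349 Ω above the wiper and 2.541 Ω below.
R_L loads the lower segment: effective lower R = 1.361 Ω.
Then V_out = V_supply · 1.361/(5.349 + 1.361) = 0.7341 mV.

V_out ≈ 0.734 mV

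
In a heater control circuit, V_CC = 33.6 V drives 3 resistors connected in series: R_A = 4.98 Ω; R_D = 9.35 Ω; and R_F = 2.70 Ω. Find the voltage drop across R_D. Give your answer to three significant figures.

Series total: ΣR = 4.98 + 9.35 + 2.70 = 17.03 Ω.
V = V_CC · R/ΣR = 33.6 × 0.5490 = 18.45 V.

V ≈ 18.4 V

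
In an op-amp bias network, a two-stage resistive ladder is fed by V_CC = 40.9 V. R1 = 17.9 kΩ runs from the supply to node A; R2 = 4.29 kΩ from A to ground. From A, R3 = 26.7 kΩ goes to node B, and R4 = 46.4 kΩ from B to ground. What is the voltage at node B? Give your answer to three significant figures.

Looking into the second stage from A: R3 + R4 = 73.10 kΩ appears in parallel with R2.
Effective lower resistance at A: R2 ‖ 73.10 = 4.052 kΩ.
So V_A = 40.9 × 0.1846 = 7.550 V.
Then the unloaded second divider: V_B = V_A × R4/(R3+R4) = 7.550 × 0.6347 = 4.792 V.

V_B ≈ 4.79 V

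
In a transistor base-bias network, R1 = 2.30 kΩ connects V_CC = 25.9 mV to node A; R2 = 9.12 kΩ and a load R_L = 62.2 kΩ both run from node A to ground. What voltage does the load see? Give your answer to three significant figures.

First combine the lower leg with the load: R2 ‖ R_L = 7.954 kΩ.
Voltage divider with the loaded lower leg: V_out = 25.9 × 7.954/(2.30 + 7.954) = 25.9 × 0.7757 = 20.09 mV.
(Unloaded it would be 20.7 mV; the load pulls it down.)

V_out ≈ 20.1 mV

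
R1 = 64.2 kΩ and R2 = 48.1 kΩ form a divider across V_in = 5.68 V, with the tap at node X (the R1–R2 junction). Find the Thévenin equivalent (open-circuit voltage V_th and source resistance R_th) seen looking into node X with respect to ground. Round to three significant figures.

With X open, the divider is unloaded: V_th = 5.68 × 48.1/112.3 = 2.433 V.
With V_in suppressed (replaced by a short), R_th = R1 ‖ R2 = (64.20 × 48.1)/(64.20 + 48.1) = 27.50 kΩ.

V_th ≈ 2.43 V, R_th ≈ 27.5 kΩ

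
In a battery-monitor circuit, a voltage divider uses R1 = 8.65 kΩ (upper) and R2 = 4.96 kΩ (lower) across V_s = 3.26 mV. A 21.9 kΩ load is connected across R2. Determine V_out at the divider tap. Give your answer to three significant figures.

V_out ≈ 1.04 mV

The load sits in parallel with R2, giving an effective lower resistance R2' = R2·R_L/(R2+R_L) = 4.044 kΩ.
Now apply the divider: V_out = 3.26 × 0.3186 = 1.039 mV.
(Unloaded it would be 1.19 mV; the load pulls it down.)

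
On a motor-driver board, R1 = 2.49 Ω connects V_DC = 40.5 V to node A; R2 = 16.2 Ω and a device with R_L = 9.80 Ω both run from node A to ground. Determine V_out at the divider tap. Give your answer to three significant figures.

The load sits in parallel with R2, giving an effective lower resistance R2' = R2·R_L/(R2+R_L) = 6.106 Ω.
Now apply the divider: V_out = 40.5 × 0.7103 = 28.77 V.

V_out ≈ 28.8 V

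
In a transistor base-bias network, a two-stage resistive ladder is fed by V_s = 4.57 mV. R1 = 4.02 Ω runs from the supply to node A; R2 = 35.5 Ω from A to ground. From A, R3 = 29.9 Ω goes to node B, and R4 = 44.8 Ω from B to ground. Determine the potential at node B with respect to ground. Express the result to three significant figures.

V_B ≈ 2.35 mV

Looking into the second stage from A: R3 + R4 = 74.70 Ω appears in parallel with R2.
Effective lower resistance at A: R2 ‖ 74.70 = 24.06 Ω.
V_A = 4.57 × 24.06/(4.02 + 24.06) = 3.916 mV.
Stage 2 is unloaded, so V_B = V_A · R4/(R3+R4) = 3.916 × 44.8/74.70 = 2.348 mV.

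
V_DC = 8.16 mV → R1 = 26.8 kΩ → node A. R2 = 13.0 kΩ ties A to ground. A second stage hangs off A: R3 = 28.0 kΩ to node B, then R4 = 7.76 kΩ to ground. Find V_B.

V_B ≈ 0.465 mV

The second stage (R3 + R4 = 35.76 kΩ) loads node A in parallel with R2.
Effective lower resistance at A: R2 ‖ 35.76 = 9.534 kΩ.
First divider: V_A = V_DC · 9.534/(26.8 + 9.534) = 2.141 mV.
Stage 2 is unloaded, so V_B = V_A · R4/(R3+R4) = 2.141 × 7.76/35.76 = 0.4646 mV.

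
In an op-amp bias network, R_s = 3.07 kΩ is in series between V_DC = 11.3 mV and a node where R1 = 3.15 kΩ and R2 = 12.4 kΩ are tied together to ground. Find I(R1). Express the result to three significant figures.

Parallel bank: R_p = 1/(1/3.15 + 1/12.4) = 2.512 kΩ.
Node voltage V_A = V_DC · R_p/(R_s + R_p) = 11.3 × 0.4500 = 5.085 mV.
I(R1) = V_A / R1 = 5.085/3.15 = 1.614 µA.
(Check via current divider: I_total = 2.024 µA; share G_k/ΣG = 0.7974 → same result.)

I ≈ 1.61 µA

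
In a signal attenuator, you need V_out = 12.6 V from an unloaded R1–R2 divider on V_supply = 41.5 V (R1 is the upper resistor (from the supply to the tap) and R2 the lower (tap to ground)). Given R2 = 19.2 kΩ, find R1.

R1 ≈ 44.0 kΩ

Required fraction k = V_out/V_supply = 0.3036.
R1 = R2·(1/k − 1) = 19.2 × 2.294 = 44.04 kΩ.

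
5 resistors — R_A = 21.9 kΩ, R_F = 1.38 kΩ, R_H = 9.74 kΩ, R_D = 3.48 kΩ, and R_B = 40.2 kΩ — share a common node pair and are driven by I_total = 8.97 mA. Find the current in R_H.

I ≈ 0.777 mA

ΣG = 1/21.9 + 1/1.38 + 1/9.74 + 1/3.48 + 1/40.2 = 1.185.
Current divider: I(R_H) = I_total · G_k/ΣG = 8.97 × (0.1027/1.185) = 8.97 × 0.08663 = 0.7770 mA.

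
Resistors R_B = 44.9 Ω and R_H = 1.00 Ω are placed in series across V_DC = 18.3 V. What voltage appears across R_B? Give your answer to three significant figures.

V ≈ 17.9 V

ΣR = 44.9 + 1.00 = 45.90 Ω.
V = V_DC · R/ΣR = 18.3 × 0.9782 = 17.90 V.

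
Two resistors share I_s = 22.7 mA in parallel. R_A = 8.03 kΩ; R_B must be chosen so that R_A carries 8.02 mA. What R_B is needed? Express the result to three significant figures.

In a two-way split, I_A/I_s = R_B/(R_A + R_B).
With f = 0.3533, R_B = R_A · f/(1−f) = 8.03 × 0.5463 = 4.387 kΩ.

R_B ≈ 4.39 kΩ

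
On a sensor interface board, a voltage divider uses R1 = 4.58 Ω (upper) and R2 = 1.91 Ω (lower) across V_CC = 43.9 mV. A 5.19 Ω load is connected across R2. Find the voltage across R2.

V_out ≈ 10.3 mV

R2 ‖ R_L = (1.91 × 5.19)/(1.91 + 5.19) = 1.396 Ω.
Then V_out = V_CC · R2'/(R1 + R2') = 43.9 × 1.396/5.976 = 10.26 mV.
(Unloaded it would be 12.9 mV; the load pulls it down.)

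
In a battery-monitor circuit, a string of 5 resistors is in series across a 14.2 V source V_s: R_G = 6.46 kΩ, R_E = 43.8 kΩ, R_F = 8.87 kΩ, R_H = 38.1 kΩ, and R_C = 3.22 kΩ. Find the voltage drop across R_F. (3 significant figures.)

V ≈ 1.25 V

Series total: ΣR = 6.46 + 43.8 + 8.87 + 38.1 + 3.22 = 100.5 kΩ.
By the voltage-divider rule, V = 14.2 × 8.870/100.5 = 1.254 V.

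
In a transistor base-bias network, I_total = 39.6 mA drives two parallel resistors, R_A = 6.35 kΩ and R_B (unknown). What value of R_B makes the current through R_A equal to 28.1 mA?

Two-branch current divider: I_A = I_total · R_B/(R_A + R_B).
With f = 0.7096, R_B = R_A · f/(1−f) = 6.35 × 2.443 = 15.52 kΩ.

R_B ≈ 15.5 kΩ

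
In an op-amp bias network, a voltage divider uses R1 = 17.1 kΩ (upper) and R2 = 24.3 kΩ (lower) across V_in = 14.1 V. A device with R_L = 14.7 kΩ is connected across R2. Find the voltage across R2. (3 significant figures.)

First combine the lower leg with the load: R2 ‖ R_L = 9.159 kΩ.
Then V_out = V_in · R2'/(R1 + R2') = 14.1 × 9.159/26.26 = 4.918 V.

V_out ≈ 4.92 V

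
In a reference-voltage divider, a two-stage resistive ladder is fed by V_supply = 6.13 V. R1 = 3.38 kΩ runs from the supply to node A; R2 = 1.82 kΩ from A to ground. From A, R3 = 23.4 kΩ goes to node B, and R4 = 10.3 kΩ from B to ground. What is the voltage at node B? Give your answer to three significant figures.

Node A sees R2 in parallel with the series input of stage 2, R3 + R4 = 33.70 kΩ.
R2 ‖ (R3+R4) = 1.727 kΩ.
V_A = 6.13 × 1.727/(3.38 + 1.727) = 2.073 V.
V_B = V_A × 0.3056 = 0.6335 V.

V_B ≈ 0.634 V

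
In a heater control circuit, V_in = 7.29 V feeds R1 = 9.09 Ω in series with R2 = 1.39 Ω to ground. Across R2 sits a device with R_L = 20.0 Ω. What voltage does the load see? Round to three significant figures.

V_out ≈ 0.912 V

The load sits in parallel with R2, giving an effective lower resistance R2' = R2·R_L/(R2+R_L) = 1.300 Ω.
Now apply the divider: V_out = 7.29 × 0.1251 = 0.9119 V.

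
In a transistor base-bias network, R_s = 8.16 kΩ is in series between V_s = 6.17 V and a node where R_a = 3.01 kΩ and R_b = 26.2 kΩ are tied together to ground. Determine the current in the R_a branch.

Combine the parallel branches: R_p = (1/3.01 + 1/26.2)⁻¹ = 2.700 kΩ.
V_A by voltage divider: V_A = 6.17 × 2.700/(8.16 + 2.700) = 1.534 V.
I(R_a) = V_A / R_a = 1.534/3.01 = 0.5096 mA.

I ≈ 0.510 mA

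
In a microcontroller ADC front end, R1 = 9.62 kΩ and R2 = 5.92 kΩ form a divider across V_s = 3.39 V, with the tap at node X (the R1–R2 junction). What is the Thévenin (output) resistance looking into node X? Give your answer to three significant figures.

R_th ≈ 3.66 kΩ

Looking into X with the source shorted: R_th = R1·R2/(R1+R2) = 9.620 × 5.92/15.54 = 3.665 kΩ.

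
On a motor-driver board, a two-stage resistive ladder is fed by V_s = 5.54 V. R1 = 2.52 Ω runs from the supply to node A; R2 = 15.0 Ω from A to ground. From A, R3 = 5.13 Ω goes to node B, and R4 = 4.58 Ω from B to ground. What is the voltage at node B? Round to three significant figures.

V_B ≈ 1.83 V

Node A sees R2 in parallel with the series input of stage 2, R3 + R4 = 9.710 Ω.
R2 ‖ (R3+R4) = 5.894 Ω.
V_A = 5.54 × 5.894/(2.52 + 5.894) = 3.881 V.
Stage 2 is unloaded, so V_B = V_A · R4/(R3+R4) = 3.881 × 4.58/9.710 = 1.831 V.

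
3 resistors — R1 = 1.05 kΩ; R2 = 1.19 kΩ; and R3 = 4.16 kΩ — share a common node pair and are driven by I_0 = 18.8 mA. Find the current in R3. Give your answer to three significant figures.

Total conductance ΣG = 1/1.05 + 1/1.19 + 1/4.16 = 2.033 (units of 1/kΩ).
By the current-divider rule, I = I_0 · G_k/ΣG = 18.8 × 0.1182 = 2.223 mA.

I ≈ 2.22 mA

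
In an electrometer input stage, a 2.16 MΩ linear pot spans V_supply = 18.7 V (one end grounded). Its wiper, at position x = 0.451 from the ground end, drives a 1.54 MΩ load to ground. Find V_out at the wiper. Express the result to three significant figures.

Split the track: R_lower = x·R_p = 0.9742 MΩ, R_upper = (1−x)·R_p = 1.186 MΩ.
Lower segment in parallel with the load: 0.9742 ‖ 1.54 = 0.5967 MΩ.
Loaded-divider output: V_out = 18.7 × 0.3347 = 6.260 V.

V_out ≈ 6.26 V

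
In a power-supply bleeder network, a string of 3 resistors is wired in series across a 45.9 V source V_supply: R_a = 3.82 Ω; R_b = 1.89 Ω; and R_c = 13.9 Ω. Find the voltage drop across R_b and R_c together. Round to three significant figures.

V ≈ 37.0 V

ΣR = 3.82 + 1.89 + 13.9 = 19.61 Ω.
R_{R_b..R_c} = 1.89 + 13.9 = 15.79 Ω.
By the voltage-divider rule, V = 45.9 × 15.79/19.61 = 36.96 V.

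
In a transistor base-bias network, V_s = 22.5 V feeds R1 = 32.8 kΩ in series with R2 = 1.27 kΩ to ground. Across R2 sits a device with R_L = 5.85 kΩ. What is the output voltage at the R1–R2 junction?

V_out ≈ 0.694 V

The load sits in parallel with R2, giving an effective lower resistance R2' = R2·R_L/(R2+R_L) = 1.043 kΩ.
Voltage divider with the loaded lower leg: V_out = 22.5 × 1.043/(32.8 + 1.043) = 22.5 × 0.03083 = 0.6937 V.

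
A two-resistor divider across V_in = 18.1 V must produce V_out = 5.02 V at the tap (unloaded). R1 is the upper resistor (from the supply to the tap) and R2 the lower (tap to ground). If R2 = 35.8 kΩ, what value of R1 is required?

V_out/V_in = R2/(R1+R2) = 0.2773.
R1 = R2·(1/k − 1) = 35.8 × 2.606 = 93.28 kΩ.

R1 ≈ 93.3 kΩ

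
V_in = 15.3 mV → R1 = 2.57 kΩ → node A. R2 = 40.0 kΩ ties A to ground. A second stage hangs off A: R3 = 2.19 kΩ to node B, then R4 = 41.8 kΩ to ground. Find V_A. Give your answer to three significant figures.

V_A ≈ 13.6 mV

The second stage (R3 + R4 = 43.99 kΩ) loads node A in parallel with R2.
R2 ‖ (R3+R4) = 20.95 kΩ.
V_A = 15.3 × 20.95/(2.57 + 20.95) = 13.63 mV.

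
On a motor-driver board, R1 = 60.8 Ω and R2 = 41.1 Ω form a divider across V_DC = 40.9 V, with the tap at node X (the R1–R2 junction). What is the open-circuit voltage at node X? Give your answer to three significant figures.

V_th ≈ 16.5 V

V_th is the unloaded tap voltage: V_DC · R2/(R1+R2) = 40.9 × 0.4033 = 16.50 V.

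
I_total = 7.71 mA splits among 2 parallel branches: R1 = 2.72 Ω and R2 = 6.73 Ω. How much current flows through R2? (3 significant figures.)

For two parallel branches, I_k = I_total · (other R)/(sum of R).
So I = 7.71 × 2.72/9.450 = 2.219 mA.

I ≈ 2.22 mA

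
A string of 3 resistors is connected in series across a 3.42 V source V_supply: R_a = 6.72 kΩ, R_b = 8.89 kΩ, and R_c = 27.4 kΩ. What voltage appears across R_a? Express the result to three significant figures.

Total series resistance ΣR = 6.72 + 8.89 + 27.4 = 43.01 kΩ.
Voltage divider: V = V_supply · (6.720 / 43.01) = 3.42 × 0.1562 = 0.5344 V.

V ≈ 0.534 V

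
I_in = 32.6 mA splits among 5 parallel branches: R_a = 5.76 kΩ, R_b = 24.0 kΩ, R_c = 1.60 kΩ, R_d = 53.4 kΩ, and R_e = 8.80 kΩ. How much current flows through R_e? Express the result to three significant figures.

I ≈ 3.81 mA

Total conductance ΣG = 1/5.76 + 1/24.0 + 1/1.60 + 1/53.4 + 1/8.80 = 0.9726 (units of 1/kΩ).
Current divider: I(R_e) = I_in · G_k/ΣG = 32.6 × (0.1136/0.9726) = 32.6 × 0.1168 = 3.809 mA.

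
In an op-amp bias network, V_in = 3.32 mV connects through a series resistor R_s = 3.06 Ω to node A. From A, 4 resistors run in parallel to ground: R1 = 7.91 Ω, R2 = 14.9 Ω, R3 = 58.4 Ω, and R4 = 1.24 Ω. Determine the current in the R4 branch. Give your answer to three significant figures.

I ≈ 0.651 mA

Parallel bank: R_p = 1/(1/7.91 + 1/14.9 + 1/58.4 + 1/1.24) = 0.9832 Ω.
V_A by voltage divider: V_A = 3.32 × 0.9832/(3.06 + 0.9832) = 0.8073 mV.
I(R4) = V_A / R4 = 0.8073/1.24 = 0.6511 mA.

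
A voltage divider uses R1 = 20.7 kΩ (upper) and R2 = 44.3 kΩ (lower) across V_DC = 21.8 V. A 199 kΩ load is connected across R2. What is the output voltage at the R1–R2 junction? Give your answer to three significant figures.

V_out ≈ 13.9 V

The load sits in parallel with R2, giving an effective lower resistance R2' = R2·R_L/(R2+R_L) = 36.23 kΩ.
Voltage divider with the loaded lower leg: V_out = 21.8 × 36.23/(20.7 + 36.23) = 21.8 × 0.6364 = 13.87 V.
(Unloaded it would be 14.9 V; the load pulls it down.)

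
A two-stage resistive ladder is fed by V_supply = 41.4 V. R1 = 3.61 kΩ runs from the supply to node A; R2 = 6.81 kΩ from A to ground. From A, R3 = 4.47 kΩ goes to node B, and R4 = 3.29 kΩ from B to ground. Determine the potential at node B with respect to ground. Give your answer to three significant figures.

V_B ≈ 8.80 V

Looking into the second stage from A: R3 + R4 = 7.760 kΩ appears in parallel with R2.
Effective lower resistance at A: R2 ‖ 7.760 = 3.627 kΩ.
So V_A = 41.4 × 0.5012 = 20.75 V.
Stage 2 is unloaded, so V_B = V_A · R4/(R3+R4) = 20.75 × 3.29/7.760 = 8.797 V.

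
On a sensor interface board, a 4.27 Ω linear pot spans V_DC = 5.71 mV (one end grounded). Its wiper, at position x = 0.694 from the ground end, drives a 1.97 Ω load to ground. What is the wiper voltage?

Lower segment x·R_p = 2.963 Ω; upper segment (1−x)·R_p = 1.307 Ω.
R_L loads the lower segment: effective lower R = 1.183 Ω.
V_out = 5.71 × 1.183/(1.307 + 1.183) = 2.714 mV.

V_out ≈ 2.71 mV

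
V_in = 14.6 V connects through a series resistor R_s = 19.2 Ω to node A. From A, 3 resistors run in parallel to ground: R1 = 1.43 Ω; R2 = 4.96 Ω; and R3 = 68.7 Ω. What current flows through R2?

I ≈ 0.158 A

Parallel bank: R_p = 1/(1/1.43 + 1/4.96 + 1/68.7) = 1.092 Ω.
V_A = 14.6 × 1.092/20.29 = 0.7859 V.
Branch current I = V_A/R2 = 0.7859/4.96 = 0.1585 A.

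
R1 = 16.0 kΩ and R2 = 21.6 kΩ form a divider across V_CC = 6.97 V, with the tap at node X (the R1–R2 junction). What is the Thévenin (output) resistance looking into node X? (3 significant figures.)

R_th ≈ 9.19 kΩ

With V_CC suppressed (replaced by a short), R_th = R1 ‖ R2 = (16.00 × 21.6)/(16.00 + 21.6) = 9.191 kΩ.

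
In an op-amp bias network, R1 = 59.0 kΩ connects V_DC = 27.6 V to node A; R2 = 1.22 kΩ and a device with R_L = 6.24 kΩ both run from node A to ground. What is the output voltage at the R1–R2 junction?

R2 ‖ R_L = (1.22 × 6.24)/(1.22 + 6.24) = 1.020 kΩ.
Voltage divider with the loaded lower leg: V_out = 27.6 × 1.020/(59.0 + 1.020) = 27.6 × 0.01700 = 0.4693 V.
(Unloaded it would be 0.559 V; the load pulls it down.)

V_out ≈ 0.469 V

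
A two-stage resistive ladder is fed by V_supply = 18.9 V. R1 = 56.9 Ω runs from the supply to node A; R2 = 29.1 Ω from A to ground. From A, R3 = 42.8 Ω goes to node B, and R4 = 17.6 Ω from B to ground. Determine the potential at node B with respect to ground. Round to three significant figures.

V_B ≈ 1.41 V

Looking into the second stage from A: R3 + R4 = 60.40 Ω appears in parallel with R2.
Effective lower resistance at A: R2 ‖ 60.40 = 19.64 Ω.
First divider: V_A = V_supply · 19.64/(56.9 + 19.64) = 4.849 V.
Stage 2 is unloaded, so V_B = V_A · R4/(R3+R4) = 4.849 × 17.6/60.40 = 1.413 V.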